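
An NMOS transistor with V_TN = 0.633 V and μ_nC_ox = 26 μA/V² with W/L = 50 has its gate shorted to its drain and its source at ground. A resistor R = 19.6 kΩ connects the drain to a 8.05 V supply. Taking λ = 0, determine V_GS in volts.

With gate tied to drain, V_GS = V_DS ≥ V_GS − V_TN, so the device is in saturation.
k_n = μ_nC_ox · (W/L) = 1.3 mA/V².
KCL at the drain: ½ k_n (V_GS − V_TN)² = (V_DD − V_GS)/R.
Let x = V_GS − 0.633. Then 12.7 x² + x − 7.417 = 0, giving x = 0.725 V (positive root), so V_GS = 1.36 V.
I_D = (V_DD − V_GS)/R = (8.05 − 1.36) / 19.6 = 0.341 mA.

V_GS = 1.36 V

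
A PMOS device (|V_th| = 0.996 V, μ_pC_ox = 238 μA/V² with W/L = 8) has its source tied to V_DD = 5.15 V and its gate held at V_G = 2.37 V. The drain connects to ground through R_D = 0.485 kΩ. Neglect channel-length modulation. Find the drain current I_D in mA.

I_D = 3.03 mA

V_SG = V_DD − V_G = 5.15 − 2.37 = 2.78 V, so V_ov = 2.78 − 0.996 = 1.78 V.
k_p = μ_pC_ox · (W/L) = 1.904 mA/V².
Assume saturation: I_D = ½ k_p V_ov² = 0.5 × 1.904 × 1.78² = 3.03 mA, giving V_SD = V_DD − I_D R_D = 5.15 − 3.03 × 0.485 = 3.68 V.
V_SD = 3.68 V ≥ V_ov = 1.78 V, confirming saturation.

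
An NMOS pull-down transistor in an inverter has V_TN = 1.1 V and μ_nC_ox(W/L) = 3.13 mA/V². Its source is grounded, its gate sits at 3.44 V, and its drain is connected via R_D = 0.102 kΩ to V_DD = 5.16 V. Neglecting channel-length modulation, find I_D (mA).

V_GS = V_G = 3.44 V, so V_ov = 3.44 − 1.1 = 2.34 V.
Assume saturation: I_D = ½ k_n V_ov² = 0.5 × 3.13 × 2.34² = 8.57 mA, giving V_DS = V_DD − I_D R_D = 5.16 − 8.57 × 0.102 = 4.29 V.
V_DS = 4.29 V ≥ V_ov = 2.34 V, confirming saturation.

I_D = 8.57 mA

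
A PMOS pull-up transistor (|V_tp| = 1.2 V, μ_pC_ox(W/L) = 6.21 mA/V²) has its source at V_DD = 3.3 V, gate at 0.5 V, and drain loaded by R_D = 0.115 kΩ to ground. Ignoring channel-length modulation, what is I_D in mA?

V_SG = V_DD − V_G = 3.3 − 0.5 = 2.8 V, so V_ov = 2.8 − 1.2 = 1.6 V.
Assume saturation: I_D = ½ k_p V_ov² = 0.5 × 6.21 × 1.6² = 7.95 mA, giving V_SD = V_DD − I_D R_D = 3.3 − 7.95 × 0.115 = 2.39 V.
V_SD = 2.39 V ≥ V_ov = 1.6 V, confirming saturation.

I_D = 7.95 mA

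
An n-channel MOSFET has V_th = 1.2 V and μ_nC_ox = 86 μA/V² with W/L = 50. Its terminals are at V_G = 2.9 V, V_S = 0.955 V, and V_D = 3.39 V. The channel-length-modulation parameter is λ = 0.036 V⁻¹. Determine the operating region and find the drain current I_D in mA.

Saturation; I_D = 1.30 mA

V_GS = V_G − V_S = 2.9 − 0.955 = 1.94 V; V_DS = V_D − V_S = 3.39 − 0.955 = 2.44 V.
k_n = μ_nC_ox · (W/L) = 4.3 mA/V².
V_ov = V_GS − V_th = 1.94 − 1.2 = 0.745 V.
Since V_DS = 2.44 V ≥ V_ov = 0.745 V, the device is in saturation.
I_D = ½ k_n V_ov² (1 + λ V_DS) = 0.5 × 4.3 × 0.745² × (1 + 0.036 × 2.44) = 1.3 mA.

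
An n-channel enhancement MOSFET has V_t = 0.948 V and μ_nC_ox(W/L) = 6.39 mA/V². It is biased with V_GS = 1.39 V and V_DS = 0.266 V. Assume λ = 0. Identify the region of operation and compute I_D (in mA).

Triode; I_D = 0.525 mA

V_ov = V_GS − V_t = 1.39 − 0.948 = 0.442 V.
Since V_DS = 0.266 V < V_ov = 0.442 V, the device is in the triode region.
I_D = k_n [V_ov · V_DS − ½ V_DS²] = 6.39 × [0.442 × 0.266 − 0.5 × 0.266²] = 0.525 mA.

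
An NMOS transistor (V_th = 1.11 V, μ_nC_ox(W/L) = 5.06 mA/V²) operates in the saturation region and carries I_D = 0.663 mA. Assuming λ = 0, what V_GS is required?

In saturation I_D = ½ k_n (V_GS − V_th)², so V_GS − V_th = √(2 I_D / k_n) = √(2 × 0.663 / 5.06) = 0.512 V.
V_GS = 1.11 + 0.512 = 1.62 V.

V_GS = 1.62 V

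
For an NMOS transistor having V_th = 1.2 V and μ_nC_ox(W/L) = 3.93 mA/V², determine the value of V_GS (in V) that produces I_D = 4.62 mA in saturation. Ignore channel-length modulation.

V_GS = 2.73 V

In saturation I_D = ½ k_n (V_GS − V_th)², so V_GS − V_th = √(2 I_D / k_n) = √(2 × 4.62 / 3.93) = 1.53 V.
V_GS = 1.2 + 1.53 = 2.73 V.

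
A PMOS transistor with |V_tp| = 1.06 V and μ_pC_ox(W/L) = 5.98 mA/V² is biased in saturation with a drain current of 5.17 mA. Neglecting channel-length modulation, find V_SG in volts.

In saturation I_D = ½ k_p (V_SG − |V_tp|)², so V_SG − |V_tp| = √(2 I_D / k_p) = √(2 × 5.17 / 5.98) = 1.31 V.
V_SG = 1.06 + 1.31 = 2.37 V.

V_SG = 2.37 V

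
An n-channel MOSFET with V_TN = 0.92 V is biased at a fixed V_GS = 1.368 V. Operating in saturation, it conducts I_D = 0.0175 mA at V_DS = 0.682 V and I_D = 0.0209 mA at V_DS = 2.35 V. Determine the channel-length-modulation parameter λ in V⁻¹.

λ = 0.127 V⁻¹

With V_GS fixed, I_D ∝ (1 + λ V_DS) in saturation, so I_D2/I_D1 = (1 + λ V_DS2)/(1 + λ V_DS1).
0.0209/0.0175 = 1.194 = (1 + 2.35 λ)/(1 + 0.682 λ).
Solving: λ (I_D1 V_DS2 − I_D2 V_DS1) = I_D2 − I_D1, so λ = (0.0209 − 0.0175) / (0.0175 × 2.35 − 0.0209 × 0.682) = 0.0034 / 0.0269 = 0.127 V⁻¹.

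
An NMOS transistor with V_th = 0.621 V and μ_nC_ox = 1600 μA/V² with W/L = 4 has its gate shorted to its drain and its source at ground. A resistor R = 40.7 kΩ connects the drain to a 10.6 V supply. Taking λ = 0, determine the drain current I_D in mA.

I_D = 0.238 mA

With gate tied to drain, V_GS = V_DS ≥ V_GS − V_th, so the device is in saturation.
k_n = μ_nC_ox · (W/L) = 6.4 mA/V².
KCL at the drain: ½ k_n (V_GS − V_th)² = (V_DD − V_GS)/R.
Let x = V_GS − 0.621. Then 130 x² + x − 9.979 = 0, giving x = 0.273 V (positive root), so V_GS = 0.894 V.
I_D = (V_DD − V_GS)/R = (10.6 − 0.894) / 40.7 = 0.238 mA.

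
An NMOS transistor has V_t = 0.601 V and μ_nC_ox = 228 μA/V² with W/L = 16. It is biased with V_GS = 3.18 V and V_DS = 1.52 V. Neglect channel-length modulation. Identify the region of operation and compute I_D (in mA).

k_n = μ_nC_ox · (W/L) = 3.648 mA/V².
V_ov = V_GS − V_t = 3.18 − 0.601 = 2.58 V.
Since V_DS = 1.52 V < V_ov = 2.58 V, the device is in the triode region.
I_D = k_n [V_ov · V_DS − ½ V_DS²] = 3.648 × [2.58 × 1.52 − 0.5 × 1.52²] = 10.1 mA.

Triode; I_D = 10.1 mA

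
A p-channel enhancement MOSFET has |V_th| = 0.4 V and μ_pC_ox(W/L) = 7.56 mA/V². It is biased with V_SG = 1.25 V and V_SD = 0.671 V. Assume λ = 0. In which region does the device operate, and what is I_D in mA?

V_ov = V_SG − |V_th| = 1.25 − 0.4 = 0.85 V.
Since V_SD = 0.671 V < V_ov = 0.85 V, the device is in the triode region.
I_D = k_p [V_ov · V_SD − ½ V_SD²] = 7.56 × [0.85 × 0.671 − 0.5 × 0.671²] = 2.61 mA.

Triode; I_D = 2.61 mA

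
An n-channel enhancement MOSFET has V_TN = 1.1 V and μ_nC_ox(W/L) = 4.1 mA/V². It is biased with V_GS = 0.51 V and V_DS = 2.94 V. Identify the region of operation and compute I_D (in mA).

Cutoff; I_D = 0 mA

V_GS = 0.51 V < V_TN = 1.1 V, so the transistor is in cutoff.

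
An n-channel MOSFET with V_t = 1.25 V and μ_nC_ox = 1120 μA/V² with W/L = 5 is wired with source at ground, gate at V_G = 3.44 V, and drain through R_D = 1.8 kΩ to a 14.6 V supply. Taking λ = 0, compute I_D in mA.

V_GS = V_G = 3.44 V, so V_ov = 3.44 − 1.25 = 2.19 V.
k_n = μ_nC_ox · (W/L) = 5.6 mA/V².
Assume saturation: I_D = ½ k_n V_ov² = 0.5 × 5.6 × 2.19² = 13.4 mA, giving V_DS = V_DD − I_D R_D = 14.6 − 13.4 × 1.8 = -9.57 V.
But -9.57 V < V_ov = 2.19 V, so the device is actually in triode.
In triode I_D = k_n[V_ov V_DS − ½ V_DS²] and I_D = (V_DD − V_DS)/R_D. Equating: 5.04 V_DS² − 23.08 V_DS + 14.6 = 0, giving V_DS = 0.758 V (the root below V_ov).
I_D = (14.6 − 0.758) / 1.8 = 7.69 mA.

I_D = 7.69 mA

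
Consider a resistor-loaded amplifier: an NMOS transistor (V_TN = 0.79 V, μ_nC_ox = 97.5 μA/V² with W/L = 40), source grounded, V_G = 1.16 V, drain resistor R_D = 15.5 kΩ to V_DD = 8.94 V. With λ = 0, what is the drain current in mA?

I_D = 0.267 mA

V_GS = V_G = 1.16 V, so V_ov = 1.16 − 0.79 = 0.37 V.
k_n = μ_nC_ox · (W/L) = 3.9 mA/V².
Assume saturation: I_D = ½ k_n V_ov² = 0.5 × 3.9 × 0.37² = 0.267 mA, giving V_DS = V_DD − I_D R_D = 8.94 − 0.267 × 15.5 = 4.8 V.
V_DS = 4.8 V ≥ V_ov = 0.37 V, confirming saturation.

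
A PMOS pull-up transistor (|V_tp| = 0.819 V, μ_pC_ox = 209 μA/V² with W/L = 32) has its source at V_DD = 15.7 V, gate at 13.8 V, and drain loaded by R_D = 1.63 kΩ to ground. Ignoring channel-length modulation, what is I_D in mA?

I_D = 3.91 mA

V_SG = V_DD − V_G = 15.7 − 13.8 = 1.9 V, so V_ov = 1.9 − 0.819 = 1.08 V.
k_p = μ_pC_ox · (W/L) = 6.688 mA/V².
Assume saturation: I_D = ½ k_p V_ov² = 0.5 × 6.688 × 1.08² = 3.91 mA, giving V_SD = V_DD − I_D R_D = 15.7 − 3.91 × 1.63 = 9.33 V.
V_SD = 9.33 V ≥ V_ov = 1.08 V, confirming saturation.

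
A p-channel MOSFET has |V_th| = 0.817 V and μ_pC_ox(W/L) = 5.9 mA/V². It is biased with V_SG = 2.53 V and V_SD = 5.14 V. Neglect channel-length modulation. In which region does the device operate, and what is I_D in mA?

Saturation; I_D = 8.66 mA

V_ov = V_SG − |V_th| = 2.53 − 0.817 = 1.71 V.
Since V_SD = 5.14 V ≥ V_ov = 1.71 V, the device is in saturation.
I_D = ½ k_p V_ov² = 0.5 × 5.9 × 1.71² = 8.66 mA.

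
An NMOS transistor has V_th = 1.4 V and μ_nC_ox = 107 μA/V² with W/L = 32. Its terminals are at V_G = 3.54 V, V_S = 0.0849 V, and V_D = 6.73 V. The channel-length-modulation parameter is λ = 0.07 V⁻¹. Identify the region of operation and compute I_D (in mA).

V_GS = V_G − V_S = 3.54 − 0.0849 = 3.46 V; V_DS = V_D − V_S = 6.73 − 0.0849 = 6.65 V.
k_n = μ_nC_ox · (W/L) = 3.424 mA/V².
V_ov = V_GS − V_th = 3.46 − 1.4 = 2.06 V.
Since V_DS = 6.65 V ≥ V_ov = 2.06 V, the device is in saturation.
I_D = ½ k_n V_ov² (1 + λ V_DS) = 0.5 × 3.424 × 2.06² × (1 + 0.07 × 6.65) = 10.6 mA.

Saturation; I_D = 10.6 mA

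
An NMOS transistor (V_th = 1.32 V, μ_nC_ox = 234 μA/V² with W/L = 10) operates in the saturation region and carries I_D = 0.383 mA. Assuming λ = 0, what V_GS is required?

V_GS = 1.89 V

k_n = μ_nC_ox · (W/L) = 2.34 mA/V².
In saturation I_D = ½ k_n (V_GS − V_th)², so V_GS − V_th = √(2 I_D / k_n) = √(2 × 0.383 / 2.34) = 0.572 V.
V_GS = 1.32 + 0.572 = 1.89 V.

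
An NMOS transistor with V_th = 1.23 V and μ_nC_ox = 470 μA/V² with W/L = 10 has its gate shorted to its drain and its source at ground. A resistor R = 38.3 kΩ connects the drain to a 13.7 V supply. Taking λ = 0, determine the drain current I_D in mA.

With gate tied to drain, V_GS = V_DS ≥ V_GS − V_th, so the device is in saturation.
k_n = μ_nC_ox · (W/L) = 4.7 mA/V².
KCL at the drain: ½ k_n (V_GS − V_th)² = (V_DD − V_GS)/R.
Let x = V_GS − 1.23. Then 90 x² + x − 12.47 = 0, giving x = 0.367 V (positive root), so V_GS = 1.6 V.
I_D = (V_DD − V_GS)/R = (13.7 − 1.6) / 38.3 = 0.316 mA.

I_D = 0.316 mA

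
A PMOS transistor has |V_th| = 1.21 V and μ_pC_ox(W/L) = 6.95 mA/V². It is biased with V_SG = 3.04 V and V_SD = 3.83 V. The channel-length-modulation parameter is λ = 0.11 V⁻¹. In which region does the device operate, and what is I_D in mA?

Saturation; I_D = 16.5 mA

V_ov = V_SG − |V_th| = 3.04 − 1.21 = 1.83 V.
Since V_SD = 3.83 V ≥ V_ov = 1.83 V, the device is in saturation.
I_D = ½ k_p V_ov² (1 + λ V_SD) = 0.5 × 6.95 × 1.83² × (1 + 0.11 × 3.83) = 16.5 mA.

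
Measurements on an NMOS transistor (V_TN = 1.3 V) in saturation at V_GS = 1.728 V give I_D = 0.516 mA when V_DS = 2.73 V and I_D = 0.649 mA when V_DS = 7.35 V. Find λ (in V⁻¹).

With V_GS fixed, I_D ∝ (1 + λ V_DS) in saturation, so I_D2/I_D1 = (1 + λ V_DS2)/(1 + λ V_DS1).
0.649/0.516 = 1.258 = (1 + 7.35 λ)/(1 + 2.73 λ).
Solving: λ (I_D1 V_DS2 − I_D2 V_DS1) = I_D2 − I_D1, so λ = (0.649 − 0.516) / (0.516 × 7.35 − 0.649 × 2.73) = 0.133 / 2.02 = 0.0658 V⁻¹.

λ = 0.0658 V⁻¹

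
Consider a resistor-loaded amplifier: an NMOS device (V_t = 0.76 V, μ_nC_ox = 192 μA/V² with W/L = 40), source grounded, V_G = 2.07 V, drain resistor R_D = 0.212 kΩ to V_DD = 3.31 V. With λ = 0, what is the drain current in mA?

I_D = 6.59 mA

V_GS = V_G = 2.07 V, so V_ov = 2.07 − 0.76 = 1.31 V.
k_n = μ_nC_ox · (W/L) = 7.68 mA/V².
Assume saturation: I_D = ½ k_n V_ov² = 0.5 × 7.68 × 1.31² = 6.59 mA, giving V_DS = V_DD − I_D R_D = 3.31 − 6.59 × 0.212 = 1.91 V.
V_DS = 1.91 V ≥ V_ov = 1.31 V, confirming saturation.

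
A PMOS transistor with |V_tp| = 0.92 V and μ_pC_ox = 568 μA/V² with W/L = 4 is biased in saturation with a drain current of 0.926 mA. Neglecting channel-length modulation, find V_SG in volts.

V_SG = 1.82 V

k_p = μ_pC_ox · (W/L) = 2.272 mA/V².
In saturation I_D = ½ k_p (V_SG − |V_tp|)², so V_SG − |V_tp| = √(2 I_D / k_p) = √(2 × 0.926 / 2.272) = 0.903 V.
V_SG = 0.92 + 0.903 = 1.82 V.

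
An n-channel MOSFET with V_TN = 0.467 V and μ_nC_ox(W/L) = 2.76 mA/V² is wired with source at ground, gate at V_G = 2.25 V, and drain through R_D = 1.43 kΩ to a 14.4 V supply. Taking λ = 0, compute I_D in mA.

V_GS = V_G = 2.25 V, so V_ov = 2.25 − 0.467 = 1.78 V.
Assume saturation: I_D = ½ k_n V_ov² = 0.5 × 2.76 × 1.78² = 4.39 mA, giving V_DS = V_DD − I_D R_D = 14.4 − 4.39 × 1.43 = 8.13 V.
V_DS = 8.13 V ≥ V_ov = 1.78 V, confirming saturation.

I_D = 4.39 mA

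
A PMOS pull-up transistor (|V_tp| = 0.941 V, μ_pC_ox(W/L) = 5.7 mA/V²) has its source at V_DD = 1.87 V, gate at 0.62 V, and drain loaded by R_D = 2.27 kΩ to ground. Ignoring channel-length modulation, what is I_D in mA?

I_D = 0.272 mA

V_SG = V_DD − V_G = 1.87 − 0.62 = 1.25 V, so V_ov = 1.25 − 0.941 = 0.309 V.
Assume saturation: I_D = ½ k_p V_ov² = 0.5 × 5.7 × 0.309² = 0.272 mA, giving V_SD = V_DD − I_D R_D = 1.87 − 0.272 × 2.27 = 1.25 V.
V_SD = 1.25 V ≥ V_ov = 0.309 V, confirming saturation.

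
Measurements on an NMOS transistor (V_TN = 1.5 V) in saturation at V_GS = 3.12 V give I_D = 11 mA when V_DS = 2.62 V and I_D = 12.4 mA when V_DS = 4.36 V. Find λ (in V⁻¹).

λ = 0.0905 V⁻¹

With V_GS fixed, I_D ∝ (1 + λ V_DS) in saturation, so I_D2/I_D1 = (1 + λ V_DS2)/(1 + λ V_DS1).
12.4/11 = 1.127 = (1 + 4.36 λ)/(1 + 2.62 λ).
Solving: λ (I_D1 V_DS2 − I_D2 V_DS1) = I_D2 − I_D1, so λ = (12.4 − 11) / (11 × 4.36 − 12.4 × 2.62) = 1.4 / 15.5 = 0.0905 V⁻¹.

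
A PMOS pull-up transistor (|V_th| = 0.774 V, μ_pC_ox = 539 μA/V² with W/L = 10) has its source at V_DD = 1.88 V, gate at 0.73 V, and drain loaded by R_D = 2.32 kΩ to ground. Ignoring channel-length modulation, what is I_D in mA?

V_SG = V_DD − V_G = 1.88 − 0.73 = 1.15 V, so V_ov = 1.15 − 0.774 = 0.376 V.
k_p = μ_pC_ox · (W/L) = 5.39 mA/V².
Assume saturation: I_D = ½ k_p V_ov² = 0.5 × 5.39 × 0.376² = 0.381 mA, giving V_SD = V_DD − I_D R_D = 1.88 − 0.381 × 2.32 = 0.996 V.
V_SD = 0.996 V ≥ V_ov = 0.376 V, confirming saturation.

I_D = 0.381 mA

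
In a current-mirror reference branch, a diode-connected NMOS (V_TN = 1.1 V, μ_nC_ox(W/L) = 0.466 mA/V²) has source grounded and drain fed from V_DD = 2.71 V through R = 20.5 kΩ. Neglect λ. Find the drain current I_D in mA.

I_D = 0.0549 mA

With gate tied to drain, V_GS = V_DS ≥ V_GS − V_TN, so the device is in saturation.
KCL at the drain: ½ k_n (V_GS − V_TN)² = (V_DD − V_GS)/R.
Let x = V_GS − 1.1. Then 4.78 x² + x − 1.61 = 0, giving x = 0.485 V (positive root), so V_GS = 1.59 V.
I_D = (V_DD − V_GS)/R = (2.71 − 1.59) / 20.5 = 0.0549 mA.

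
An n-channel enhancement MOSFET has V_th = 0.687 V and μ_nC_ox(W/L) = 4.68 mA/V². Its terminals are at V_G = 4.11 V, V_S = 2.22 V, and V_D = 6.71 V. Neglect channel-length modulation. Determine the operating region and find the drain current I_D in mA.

V_GS = V_G − V_S = 4.11 − 2.22 = 1.89 V; V_DS = V_D − V_S = 6.71 − 2.22 = 4.49 V.
V_ov = V_GS − V_th = 1.89 − 0.687 = 1.2 V.
Since V_DS = 4.49 V ≥ V_ov = 1.2 V, the device is in saturation.
I_D = ½ k_n V_ov² = 0.5 × 4.68 × 1.2² = 3.39 mA.

Saturation; I_D = 3.39 mA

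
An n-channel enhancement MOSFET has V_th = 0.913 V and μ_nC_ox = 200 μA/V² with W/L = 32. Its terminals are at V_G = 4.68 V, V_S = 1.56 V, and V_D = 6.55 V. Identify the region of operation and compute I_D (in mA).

V_GS = V_G − V_S = 4.68 − 1.56 = 3.12 V; V_DS = V_D − V_S = 6.55 − 1.56 = 4.99 V.
k_n = μ_nC_ox · (W/L) = 6.4 mA/V².
V_ov = V_GS − V_th = 3.12 − 0.913 = 2.21 V.
Since V_DS = 4.99 V ≥ V_ov = 2.21 V, the device is in saturation.
I_D = ½ k_n V_ov² = 0.5 × 6.4 × 2.21² = 15.6 mA.

Saturation; I_D = 15.6 mA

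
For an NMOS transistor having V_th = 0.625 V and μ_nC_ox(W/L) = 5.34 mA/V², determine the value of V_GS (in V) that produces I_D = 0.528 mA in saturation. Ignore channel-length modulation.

V_GS = 1.07 V

In saturation I_D = ½ k_n (V_GS − V_th)², so V_GS − V_th = √(2 I_D / k_n) = √(2 × 0.528 / 5.34) = 0.445 V.
V_GS = 0.625 + 0.445 = 1.07 V.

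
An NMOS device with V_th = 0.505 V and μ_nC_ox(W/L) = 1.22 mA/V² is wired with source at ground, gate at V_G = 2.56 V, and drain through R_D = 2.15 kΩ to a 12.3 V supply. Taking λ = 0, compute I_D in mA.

V_GS = V_G = 2.56 V, so V_ov = 2.56 − 0.505 = 2.06 V.
Assume saturation: I_D = ½ k_n V_ov² = 0.5 × 1.22 × 2.06² = 2.58 mA, giving V_DS = V_DD − I_D R_D = 12.3 − 2.58 × 2.15 = 6.76 V.
V_DS = 6.76 V ≥ V_ov = 2.06 V, confirming saturation.

I_D = 2.58 mA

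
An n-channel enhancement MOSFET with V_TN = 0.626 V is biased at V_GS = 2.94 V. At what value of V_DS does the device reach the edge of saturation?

V_DS,sat = 2.31 V

The boundary between triode and saturation is V_DS = V_GS − V_TN = V_ov.
V_ov = 2.94 − 0.626 = 2.31 V.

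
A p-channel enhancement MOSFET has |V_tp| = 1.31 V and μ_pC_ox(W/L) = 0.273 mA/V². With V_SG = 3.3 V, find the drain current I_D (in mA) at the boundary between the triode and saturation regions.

At the boundary V_SD = V_ov = V_SG − |V_tp| = 3.3 − 1.31 = 1.99 V.
I_D = ½ k_p V_ov² = 0.5 × 0.273 × 1.99² = 0.541 mA.

I_D = 0.541 mA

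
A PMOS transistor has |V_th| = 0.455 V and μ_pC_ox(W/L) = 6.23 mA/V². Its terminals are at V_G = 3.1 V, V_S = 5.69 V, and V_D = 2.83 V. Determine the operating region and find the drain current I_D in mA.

V_SG = V_S − V_G = 5.69 − 3.1 = 2.59 V; V_SD = V_S − V_D = 5.69 − 2.83 = 2.86 V.
V_ov = V_SG − |V_th| = 2.59 − 0.455 = 2.14 V.
Since V_SD = 2.86 V ≥ V_ov = 2.14 V, the device is in saturation.
I_D = ½ k_p V_ov² = 0.5 × 6.23 × 2.14² = 14.2 mA.

Saturation; I_D = 14.2 mA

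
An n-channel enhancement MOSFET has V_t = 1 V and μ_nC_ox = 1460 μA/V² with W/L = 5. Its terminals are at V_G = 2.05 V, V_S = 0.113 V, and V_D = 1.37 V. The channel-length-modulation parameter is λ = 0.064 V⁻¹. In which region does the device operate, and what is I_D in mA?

Saturation; I_D = 3.46 mA

V_GS = V_G − V_S = 2.05 − 0.113 = 1.94 V; V_DS = V_D − V_S = 1.37 − 0.113 = 1.26 V.
k_n = μ_nC_ox · (W/L) = 7.3 mA/V².
V_ov = V_GS − V_t = 1.94 − 1 = 0.937 V.
Since V_DS = 1.26 V ≥ V_ov = 0.937 V, the device is in saturation.
I_D = ½ k_n V_ov² (1 + λ V_DS) = 0.5 × 7.3 × 0.937² × (1 + 0.064 × 1.26) = 3.46 mA.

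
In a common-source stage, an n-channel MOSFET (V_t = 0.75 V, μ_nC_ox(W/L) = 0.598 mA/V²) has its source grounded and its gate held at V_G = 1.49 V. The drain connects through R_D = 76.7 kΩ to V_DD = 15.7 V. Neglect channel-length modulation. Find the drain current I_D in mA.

V_GS = V_G = 1.49 V, so V_ov = 1.49 − 0.75 = 0.74 V.
Assume saturation: I_D = ½ k_n V_ov² = 0.5 × 0.598 × 0.74² = 0.164 mA, giving V_DS = V_DD − I_D R_D = 15.7 − 0.164 × 76.7 = 3.14 V.
V_DS = 3.14 V ≥ V_ov = 0.74 V, confirming saturation.

I_D = 0.164 mA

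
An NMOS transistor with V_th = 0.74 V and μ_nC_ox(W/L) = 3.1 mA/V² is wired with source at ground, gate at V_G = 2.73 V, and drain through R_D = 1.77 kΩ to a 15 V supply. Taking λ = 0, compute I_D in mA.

I_D = 6.14 mA

V_GS = V_G = 2.73 V, so V_ov = 2.73 − 0.74 = 1.99 V.
Assume saturation: I_D = ½ k_n V_ov² = 0.5 × 3.1 × 1.99² = 6.14 mA, giving V_DS = V_DD − I_D R_D = 15 − 6.14 × 1.77 = 4.14 V.
V_DS = 4.14 V ≥ V_ov = 1.99 V, confirming saturation.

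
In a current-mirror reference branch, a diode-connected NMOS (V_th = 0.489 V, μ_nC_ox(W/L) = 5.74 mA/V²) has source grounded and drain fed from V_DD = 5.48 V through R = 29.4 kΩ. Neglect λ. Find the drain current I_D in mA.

I_D = 0.162 mA

With gate tied to drain, V_GS = V_DS ≥ V_GS − V_th, so the device is in saturation.
KCL at the drain: ½ k_n (V_GS − V_th)² = (V_DD − V_GS)/R.
Let x = V_GS − 0.489. Then 84.4 x² + x − 4.991 = 0, giving x = 0.237 V (positive root), so V_GS = 0.726 V.
I_D = (V_DD − V_GS)/R = (5.48 − 0.726) / 29.4 = 0.162 mA.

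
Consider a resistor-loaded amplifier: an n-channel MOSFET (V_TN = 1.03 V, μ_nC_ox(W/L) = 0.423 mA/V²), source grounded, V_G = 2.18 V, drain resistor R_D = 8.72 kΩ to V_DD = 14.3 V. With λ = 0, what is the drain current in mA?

I_D = 0.280 mA

V_GS = V_G = 2.18 V, so V_ov = 2.18 − 1.03 = 1.15 V.
Assume saturation: I_D = ½ k_n V_ov² = 0.5 × 0.423 × 1.15² = 0.28 mA, giving V_DS = V_DD − I_D R_D = 14.3 − 0.28 × 8.72 = 11.9 V.
V_DS = 11.9 V ≥ V_ov = 1.15 V, confirming saturation.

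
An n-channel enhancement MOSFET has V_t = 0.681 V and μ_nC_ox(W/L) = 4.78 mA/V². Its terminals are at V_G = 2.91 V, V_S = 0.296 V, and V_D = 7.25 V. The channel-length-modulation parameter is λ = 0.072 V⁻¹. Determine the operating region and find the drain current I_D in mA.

V_GS = V_G − V_S = 2.91 − 0.296 = 2.61 V; V_DS = V_D − V_S = 7.25 − 0.296 = 6.95 V.
V_ov = V_GS − V_t = 2.61 − 0.681 = 1.93 V.
Since V_DS = 6.95 V ≥ V_ov = 1.93 V, the device is in saturation.
I_D = ½ k_n V_ov² (1 + λ V_DS) = 0.5 × 4.78 × 1.93² × (1 + 0.072 × 6.95) = 13.4 mA.

Saturation; I_D = 13.4 mA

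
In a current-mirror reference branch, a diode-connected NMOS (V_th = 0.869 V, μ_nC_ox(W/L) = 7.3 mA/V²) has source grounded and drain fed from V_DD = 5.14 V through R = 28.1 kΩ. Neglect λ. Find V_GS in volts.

V_GS = 1.07 V

With gate tied to drain, V_GS = V_DS ≥ V_GS − V_th, so the device is in saturation.
KCL at the drain: ½ k_n (V_GS − V_th)² = (V_DD − V_GS)/R.
Let x = V_GS − 0.869. Then 103 x² + x − 4.271 = 0, giving x = 0.199 V (positive root), so V_GS = 1.07 V.
I_D = (V_DD − V_GS)/R = (5.14 − 1.07) / 28.1 = 0.145 mA.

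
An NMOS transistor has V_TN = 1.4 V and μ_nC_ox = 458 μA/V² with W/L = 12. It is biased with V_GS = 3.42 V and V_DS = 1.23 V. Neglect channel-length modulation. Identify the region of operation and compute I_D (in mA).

k_n = μ_nC_ox · (W/L) = 5.496 mA/V².
V_ov = V_GS − V_TN = 3.42 − 1.4 = 2.02 V.
Since V_DS = 1.23 V < V_ov = 2.02 V, the device is in the triode region.
I_D = k_n [V_ov · V_DS − ½ V_DS²] = 5.496 × [2.02 × 1.23 − 0.5 × 1.23²] = 9.5 mA.

Triode; I_D = 9.50 mA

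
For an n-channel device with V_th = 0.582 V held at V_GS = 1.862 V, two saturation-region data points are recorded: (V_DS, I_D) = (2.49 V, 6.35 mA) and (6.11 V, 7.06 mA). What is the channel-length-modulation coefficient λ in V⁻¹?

With V_GS fixed, I_D ∝ (1 + λ V_DS) in saturation, so I_D2/I_D1 = (1 + λ V_DS2)/(1 + λ V_DS1).
7.06/6.35 = 1.112 = (1 + 6.11 λ)/(1 + 2.49 λ).
Solving: λ (I_D1 V_DS2 − I_D2 V_DS1) = I_D2 − I_D1, so λ = (7.06 − 6.35) / (6.35 × 6.11 − 7.06 × 2.49) = 0.71 / 21.2 = 0.0335 V⁻¹.

λ = 0.0335 V⁻¹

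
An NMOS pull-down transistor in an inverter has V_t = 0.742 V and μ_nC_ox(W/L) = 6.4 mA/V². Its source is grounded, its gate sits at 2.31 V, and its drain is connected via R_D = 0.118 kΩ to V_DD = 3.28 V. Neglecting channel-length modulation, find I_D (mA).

V_GS = V_G = 2.31 V, so V_ov = 2.31 − 0.742 = 1.57 V.
Assume saturation: I_D = ½ k_n V_ov² = 0.5 × 6.4 × 1.57² = 7.87 mA, giving V_DS = V_DD − I_D R_D = 3.28 − 7.87 × 0.118 = 2.35 V.
V_DS = 2.35 V ≥ V_ov = 1.57 V, confirming saturation.

I_D = 7.87 mA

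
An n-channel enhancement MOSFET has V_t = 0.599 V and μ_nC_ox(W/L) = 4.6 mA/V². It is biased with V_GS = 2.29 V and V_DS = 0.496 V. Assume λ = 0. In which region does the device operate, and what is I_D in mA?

Triode; I_D = 3.29 mA

V_ov = V_GS − V_t = 2.29 − 0.599 = 1.69 V.
Since V_DS = 0.496 V < V_ov = 1.69 V, the device is in the triode region.
I_D = k_n [V_ov · V_DS − ½ V_DS²] = 4.6 × [1.69 × 0.496 − 0.5 × 0.496²] = 3.29 mA.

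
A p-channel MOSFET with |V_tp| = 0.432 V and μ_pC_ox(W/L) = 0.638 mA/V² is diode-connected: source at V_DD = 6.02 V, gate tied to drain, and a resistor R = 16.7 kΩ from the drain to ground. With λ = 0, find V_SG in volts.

V_SG = 1.37 V

With gate tied to drain, V_SG = V_SD ≥ V_SG − |V_tp|, so the device is in saturation.
KCL at the drain: ½ k_p (V_SG − |V_tp|)² = (V_DD − V_SG)/R.
Let x = V_SG − 0.432. Then 5.33 x² + x − 5.588 = 0, giving x = 0.935 V (positive root), so V_SG = 1.37 V.
I_D = (V_DD − V_SG)/R = (6.02 − 1.37) / 16.7 = 0.279 mA.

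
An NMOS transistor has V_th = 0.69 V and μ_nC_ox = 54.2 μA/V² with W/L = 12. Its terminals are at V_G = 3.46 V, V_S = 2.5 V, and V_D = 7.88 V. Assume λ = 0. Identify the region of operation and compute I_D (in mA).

V_GS = V_G − V_S = 3.46 − 2.5 = 0.96 V; V_DS = V_D − V_S = 7.88 − 2.5 = 5.38 V.
k_n = μ_nC_ox · (W/L) = 0.6504 mA/V².
V_ov = V_GS − V_th = 0.96 − 0.69 = 0.27 V.
Since V_DS = 5.38 V ≥ V_ov = 0.27 V, the device is in saturation.
I_D = ½ k_n V_ov² = 0.5 × 0.6504 × 0.27² = 0.0237 mA.

Saturation; I_D = 0.0237 mA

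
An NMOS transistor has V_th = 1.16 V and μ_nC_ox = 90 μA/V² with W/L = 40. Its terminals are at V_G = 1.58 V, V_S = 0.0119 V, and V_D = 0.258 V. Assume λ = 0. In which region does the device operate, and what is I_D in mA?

Triode; I_D = 0.253 mA

V_GS = V_G − V_S = 1.58 − 0.0119 = 1.57 V; V_DS = V_D − V_S = 0.258 − 0.0119 = 0.246 V.
k_n = μ_nC_ox · (W/L) = 3.6 mA/V².
V_ov = V_GS − V_th = 1.57 − 1.16 = 0.408 V.
Since V_DS = 0.246 V < V_ov = 0.408 V, the device is in the triode region.
I_D = k_n [V_ov · V_DS − ½ V_DS²] = 3.6 × [0.408 × 0.246 − 0.5 × 0.246²] = 0.253 mA.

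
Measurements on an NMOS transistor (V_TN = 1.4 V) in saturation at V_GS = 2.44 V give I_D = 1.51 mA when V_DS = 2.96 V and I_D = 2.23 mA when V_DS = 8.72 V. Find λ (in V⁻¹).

λ = 0.110 V⁻¹

With V_GS fixed, I_D ∝ (1 + λ V_DS) in saturation, so I_D2/I_D1 = (1 + λ V_DS2)/(1 + λ V_DS1).
2.23/1.51 = 1.477 = (1 + 8.72 λ)/(1 + 2.96 λ).
Solving: λ (I_D1 V_DS2 − I_D2 V_DS1) = I_D2 − I_D1, so λ = (2.23 − 1.51) / (1.51 × 8.72 − 2.23 × 2.96) = 0.72 / 6.57 = 0.11 V⁻¹.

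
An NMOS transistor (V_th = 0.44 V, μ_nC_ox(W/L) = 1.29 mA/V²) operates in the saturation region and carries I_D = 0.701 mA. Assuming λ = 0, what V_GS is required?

In saturation I_D = ½ k_n (V_GS − V_th)², so V_GS − V_th = √(2 I_D / k_n) = √(2 × 0.701 / 1.29) = 1.04 V.
V_GS = 0.44 + 1.04 = 1.48 V.

V_GS = 1.48 V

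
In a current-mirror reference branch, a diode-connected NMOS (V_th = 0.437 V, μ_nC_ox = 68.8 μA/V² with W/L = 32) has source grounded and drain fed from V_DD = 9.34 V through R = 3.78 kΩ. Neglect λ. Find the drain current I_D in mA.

I_D = 2.00 mA

With gate tied to drain, V_GS = V_DS ≥ V_GS − V_th, so the device is in saturation.
k_n = μ_nC_ox · (W/L) = 2.202 mA/V².
KCL at the drain: ½ k_n (V_GS − V_th)² = (V_DD − V_GS)/R.
Let x = V_GS − 0.437. Then 4.16 x² + x − 8.903 = 0, giving x = 1.35 V (positive root), so V_GS = 1.78 V.
I_D = (V_DD − V_GS)/R = (9.34 − 1.78) / 3.78 = 2 mA.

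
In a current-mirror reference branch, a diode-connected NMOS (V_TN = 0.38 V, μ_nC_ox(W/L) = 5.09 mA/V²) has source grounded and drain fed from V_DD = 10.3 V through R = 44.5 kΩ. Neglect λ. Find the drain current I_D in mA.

I_D = 0.216 mA

With gate tied to drain, V_GS = V_DS ≥ V_GS − V_TN, so the device is in saturation.
KCL at the drain: ½ k_n (V_GS − V_TN)² = (V_DD − V_GS)/R.
Let x = V_GS − 0.38. Then 113 x² + x − 9.92 = 0, giving x = 0.292 V (positive root), so V_GS = 0.672 V.
I_D = (V_DD − V_GS)/R = (10.3 − 0.672) / 44.5 = 0.216 mA.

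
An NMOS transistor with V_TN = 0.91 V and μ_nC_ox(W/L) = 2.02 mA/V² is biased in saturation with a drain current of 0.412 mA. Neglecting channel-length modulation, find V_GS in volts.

V_GS = 1.55 V

In saturation I_D = ½ k_n (V_GS − V_TN)², so V_GS − V_TN = √(2 I_D / k_n) = √(2 × 0.412 / 2.02) = 0.639 V.
V_GS = 0.91 + 0.639 = 1.55 V.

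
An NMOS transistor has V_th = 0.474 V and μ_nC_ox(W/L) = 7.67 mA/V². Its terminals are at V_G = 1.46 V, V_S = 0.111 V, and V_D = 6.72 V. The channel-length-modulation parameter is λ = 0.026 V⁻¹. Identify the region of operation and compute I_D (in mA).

Saturation; I_D = 3.44 mA

V_GS = V_G − V_S = 1.46 − 0.111 = 1.35 V; V_DS = V_D − V_S = 6.72 − 0.111 = 6.61 V.
V_ov = V_GS − V_th = 1.35 − 0.474 = 0.875 V.
Since V_DS = 6.61 V ≥ V_ov = 0.875 V, the device is in saturation.
I_D = ½ k_n V_ov² (1 + λ V_DS) = 0.5 × 7.67 × 0.875² × (1 + 0.026 × 6.61) = 3.44 mA.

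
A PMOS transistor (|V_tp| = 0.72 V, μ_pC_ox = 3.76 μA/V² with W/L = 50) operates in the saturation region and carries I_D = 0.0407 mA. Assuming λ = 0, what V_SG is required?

V_SG = 1.38 V

k_p = μ_pC_ox · (W/L) = 0.188 mA/V².
In saturation I_D = ½ k_p (V_SG − |V_tp|)², so V_SG − |V_tp| = √(2 I_D / k_p) = √(2 × 0.0407 / 0.188) = 0.658 V.
V_SG = 0.72 + 0.658 = 1.38 V.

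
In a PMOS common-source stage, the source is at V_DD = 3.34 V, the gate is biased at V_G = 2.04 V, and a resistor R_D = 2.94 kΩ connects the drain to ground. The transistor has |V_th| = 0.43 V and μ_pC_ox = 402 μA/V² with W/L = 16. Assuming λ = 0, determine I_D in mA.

V_SG = V_DD − V_G = 3.34 − 2.04 = 1.3 V, so V_ov = 1.3 − 0.43 = 0.87 V.
k_p = μ_pC_ox · (W/L) = 6.432 mA/V².
Assume saturation: I_D = ½ k_p V_ov² = 0.5 × 6.432 × 0.87² = 2.43 mA, giving V_SD = V_DD − I_D R_D = 3.34 − 2.43 × 2.94 = -3.82 V.
But -3.82 V < V_ov = 0.87 V, so the device is actually in triode.
In triode I_D = k_p[V_ov V_SD − ½ V_SD²] and I_D = (V_DD − V_SD)/R_D. Equating: 9.46 V_SD² − 17.45 V_SD + 3.34 = 0, giving V_SD = 0.217 V (the root below V_ov).
I_D = (3.34 − 0.217) / 2.94 = 1.06 mA.

I_D = 1.06 mA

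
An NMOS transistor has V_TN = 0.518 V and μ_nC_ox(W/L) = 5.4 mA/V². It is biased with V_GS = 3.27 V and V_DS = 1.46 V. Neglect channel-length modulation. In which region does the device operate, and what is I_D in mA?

V_ov = V_GS − V_TN = 3.27 − 0.518 = 2.75 V.
Since V_DS = 1.46 V < V_ov = 2.75 V, the device is in the triode region.
I_D = k_n [V_ov · V_DS − ½ V_DS²] = 5.4 × [2.75 × 1.46 − 0.5 × 1.46²] = 15.9 mA.

Triode; I_D = 15.9 mA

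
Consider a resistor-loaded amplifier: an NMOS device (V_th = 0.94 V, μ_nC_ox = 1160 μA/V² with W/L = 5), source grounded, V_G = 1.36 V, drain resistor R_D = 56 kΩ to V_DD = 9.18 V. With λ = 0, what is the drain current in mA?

V_GS = V_G = 1.36 V, so V_ov = 1.36 − 0.94 = 0.42 V.
k_n = μ_nC_ox · (W/L) = 5.8 mA/V².
Assume saturation: I_D = ½ k_n V_ov² = 0.5 × 5.8 × 0.42² = 0.512 mA, giving V_DS = V_DD − I_D R_D = 9.18 − 0.512 × 56 = -19.5 V.
But -19.5 V < V_ov = 0.42 V, so the device is actually in triode.
In triode I_D = k_n[V_ov V_DS − ½ V_DS²] and I_D = (V_DD − V_DS)/R_D. Equating: 162 V_DS² − 137.4 V_DS + 9.18 = 0, giving V_DS = 0.0731 V (the root below V_ov).
I_D = (9.18 − 0.0731) / 56 = 0.163 mA.

I_D = 0.163 mA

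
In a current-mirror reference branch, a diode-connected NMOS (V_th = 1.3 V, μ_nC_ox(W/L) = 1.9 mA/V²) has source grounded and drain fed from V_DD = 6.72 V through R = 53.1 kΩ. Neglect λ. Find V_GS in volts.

V_GS = 1.62 V

With gate tied to drain, V_GS = V_DS ≥ V_GS − V_th, so the device is in saturation.
KCL at the drain: ½ k_n (V_GS − V_th)² = (V_DD − V_GS)/R.
Let x = V_GS − 1.3. Then 50.4 x² + x − 5.42 = 0, giving x = 0.318 V (positive root), so V_GS = 1.62 V.
I_D = (V_DD − V_GS)/R = (6.72 − 1.62) / 53.1 = 0.0961 mA.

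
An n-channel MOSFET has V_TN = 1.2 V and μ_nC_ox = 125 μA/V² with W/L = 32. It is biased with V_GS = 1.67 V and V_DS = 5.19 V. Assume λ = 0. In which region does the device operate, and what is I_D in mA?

Saturation; I_D = 0.442 mA

k_n = μ_nC_ox · (W/L) = 4 mA/V².
V_ov = V_GS − V_TN = 1.67 − 1.2 = 0.47 V.
Since V_DS = 5.19 V ≥ V_ov = 0.47 V, the device is in saturation.
I_D = ½ k_n V_ov² = 0.5 × 4 × 0.47² = 0.442 mA.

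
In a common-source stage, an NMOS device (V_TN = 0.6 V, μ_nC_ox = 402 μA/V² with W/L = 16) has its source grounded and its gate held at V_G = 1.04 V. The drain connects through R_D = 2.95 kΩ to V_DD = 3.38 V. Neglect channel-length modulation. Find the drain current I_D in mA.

I_D = 0.623 mA

V_GS = V_G = 1.04 V, so V_ov = 1.04 − 0.6 = 0.44 V.
k_n = μ_nC_ox · (W/L) = 6.432 mA/V².
Assume saturation: I_D = ½ k_n V_ov² = 0.5 × 6.432 × 0.44² = 0.623 mA, giving V_DS = V_DD − I_D R_D = 3.38 − 0.623 × 2.95 = 1.54 V.
V_DS = 1.54 V ≥ V_ov = 0.44 V, confirming saturation.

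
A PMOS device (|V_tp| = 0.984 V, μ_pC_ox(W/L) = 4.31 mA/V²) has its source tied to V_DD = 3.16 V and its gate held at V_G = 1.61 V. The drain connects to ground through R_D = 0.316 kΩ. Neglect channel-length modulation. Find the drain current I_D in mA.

V_SG = V_DD − V_G = 3.16 − 1.61 = 1.55 V, so V_ov = 1.55 − 0.984 = 0.566 V.
Assume saturation: I_D = ½ k_p V_ov² = 0.5 × 4.31 × 0.566² = 0.69 mA, giving V_SD = V_DD − I_D R_D = 3.16 − 0.69 × 0.316 = 2.94 V.
V_SD = 2.94 V ≥ V_ov = 0.566 V, confirming saturation.

I_D = 0.690 mA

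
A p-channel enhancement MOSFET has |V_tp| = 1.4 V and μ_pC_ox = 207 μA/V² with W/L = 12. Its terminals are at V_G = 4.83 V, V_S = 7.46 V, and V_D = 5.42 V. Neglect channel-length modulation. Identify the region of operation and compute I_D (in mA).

Saturation; I_D = 1.88 mA

V_SG = V_S − V_G = 7.46 − 4.83 = 2.63 V; V_SD = V_S − V_D = 7.46 − 5.42 = 2.04 V.
k_p = μ_pC_ox · (W/L) = 2.484 mA/V².
V_ov = V_SG − |V_tp| = 2.63 − 1.4 = 1.23 V.
Since V_SD = 2.04 V ≥ V_ov = 1.23 V, the device is in saturation.
I_D = ½ k_p V_ov² = 0.5 × 2.484 × 1.23² = 1.88 mA.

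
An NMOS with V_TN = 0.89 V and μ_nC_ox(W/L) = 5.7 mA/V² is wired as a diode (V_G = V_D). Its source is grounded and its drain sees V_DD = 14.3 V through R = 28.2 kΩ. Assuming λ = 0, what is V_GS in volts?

With gate tied to drain, V_GS = V_DS ≥ V_GS − V_TN, so the device is in saturation.
KCL at the drain: ½ k_n (V_GS − V_TN)² = (V_DD − V_GS)/R.
Let x = V_GS − 0.89. Then 80.4 x² + x − 13.41 = 0, giving x = 0.402 V (positive root), so V_GS = 1.29 V.
I_D = (V_DD − V_GS)/R = (14.3 − 1.29) / 28.2 = 0.461 mA.

V_GS = 1.29 V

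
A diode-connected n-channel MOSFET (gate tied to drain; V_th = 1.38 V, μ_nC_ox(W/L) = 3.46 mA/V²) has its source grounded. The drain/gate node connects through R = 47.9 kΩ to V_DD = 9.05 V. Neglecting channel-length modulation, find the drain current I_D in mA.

With gate tied to drain, V_GS = V_DS ≥ V_GS − V_th, so the device is in saturation.
KCL at the drain: ½ k_n (V_GS − V_th)² = (V_DD − V_GS)/R.
Let x = V_GS − 1.38. Then 82.9 x² + x − 7.67 = 0, giving x = 0.298 V (positive root), so V_GS = 1.68 V.
I_D = (V_DD − V_GS)/R = (9.05 − 1.68) / 47.9 = 0.154 mA.

I_D = 0.154 mA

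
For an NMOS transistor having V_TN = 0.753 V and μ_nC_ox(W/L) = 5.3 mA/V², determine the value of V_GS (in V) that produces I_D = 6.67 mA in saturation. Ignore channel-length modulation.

In saturation I_D = ½ k_n (V_GS − V_TN)², so V_GS − V_TN = √(2 I_D / k_n) = √(2 × 6.67 / 5.3) = 1.59 V.
V_GS = 0.753 + 1.59 = 2.34 V.

V_GS = 2.34 V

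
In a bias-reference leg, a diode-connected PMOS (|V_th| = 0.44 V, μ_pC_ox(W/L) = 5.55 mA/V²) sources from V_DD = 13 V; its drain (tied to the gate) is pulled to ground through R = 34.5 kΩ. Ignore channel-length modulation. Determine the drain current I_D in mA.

I_D = 0.354 mA

With gate tied to drain, V_SG = V_SD ≥ V_SG − |V_th|, so the device is in saturation.
KCL at the drain: ½ k_p (V_SG − |V_th|)² = (V_DD − V_SG)/R.
Let x = V_SG − 0.44. Then 95.7 x² + x − 12.56 = 0, giving x = 0.357 V (positive root), so V_SG = 0.797 V.
I_D = (V_DD − V_SG)/R = (13 − 0.797) / 34.5 = 0.354 mA.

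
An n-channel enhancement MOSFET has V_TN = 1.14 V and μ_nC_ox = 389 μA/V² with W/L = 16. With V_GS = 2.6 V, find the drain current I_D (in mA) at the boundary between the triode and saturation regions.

At the boundary V_DS = V_ov = V_GS − V_TN = 2.6 − 1.14 = 1.46 V.
k_n = μ_nC_ox · (W/L) = 6.224 mA/V².
I_D = ½ k_n V_ov² = 0.5 × 6.224 × 1.46² = 6.63 mA.

I_D = 6.63 mA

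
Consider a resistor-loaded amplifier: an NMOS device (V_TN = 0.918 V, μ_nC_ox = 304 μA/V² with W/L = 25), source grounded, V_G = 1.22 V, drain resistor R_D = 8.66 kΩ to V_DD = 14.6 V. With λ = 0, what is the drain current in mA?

V_GS = V_G = 1.22 V, so V_ov = 1.22 − 0.918 = 0.302 V.
k_n = μ_nC_ox · (W/L) = 7.6 mA/V².
Assume saturation: I_D = ½ k_n V_ov² = 0.5 × 7.6 × 0.302² = 0.347 mA, giving V_DS = V_DD − I_D R_D = 14.6 − 0.347 × 8.66 = 11.6 V.
V_DS = 11.6 V ≥ V_ov = 0.302 V, confirming saturation.

I_D = 0.347 mA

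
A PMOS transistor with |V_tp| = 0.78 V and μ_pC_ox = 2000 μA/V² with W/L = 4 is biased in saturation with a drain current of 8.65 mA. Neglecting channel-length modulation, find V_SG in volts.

k_p = μ_pC_ox · (W/L) = 8 mA/V².
In saturation I_D = ½ k_p (V_SG − |V_tp|)², so V_SG − |V_tp| = √(2 I_D / k_p) = √(2 × 8.65 / 8) = 1.47 V.
V_SG = 0.78 + 1.47 = 2.25 V.

V_SG = 2.25 V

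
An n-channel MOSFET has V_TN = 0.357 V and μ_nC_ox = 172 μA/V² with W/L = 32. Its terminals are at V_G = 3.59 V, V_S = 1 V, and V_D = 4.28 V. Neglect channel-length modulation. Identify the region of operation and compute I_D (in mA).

V_GS = V_G − V_S = 3.59 − 1 = 2.59 V; V_DS = V_D − V_S = 4.28 − 1 = 3.28 V.
k_n = μ_nC_ox · (W/L) = 5.504 mA/V².
V_ov = V_GS − V_TN = 2.59 − 0.357 = 2.23 V.
Since V_DS = 3.28 V ≥ V_ov = 2.23 V, the device is in saturation.
I_D = ½ k_n V_ov² = 0.5 × 5.504 × 2.23² = 13.7 mA.

Saturation; I_D = 13.7 mA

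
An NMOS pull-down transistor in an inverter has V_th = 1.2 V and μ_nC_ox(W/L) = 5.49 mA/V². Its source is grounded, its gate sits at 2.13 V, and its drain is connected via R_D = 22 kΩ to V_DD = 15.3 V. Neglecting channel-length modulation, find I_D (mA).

V_GS = V_G = 2.13 V, so V_ov = 2.13 − 1.2 = 0.93 V.
Assume saturation: I_D = ½ k_n V_ov² = 0.5 × 5.49 × 0.93² = 2.37 mA, giving V_DS = V_DD − I_D R_D = 15.3 − 2.37 × 22 = -36.9 V.
But -36.9 V < V_ov = 0.93 V, so the device is actually in triode.
In triode I_D = k_n[V_ov V_DS − ½ V_DS²] and I_D = (V_DD − V_DS)/R_D. Equating: 60.4 V_DS² − 113.3 V_DS + 15.3 = 0, giving V_DS = 0.146 V (the root below V_ov).
I_D = (15.3 − 0.146) / 22 = 0.689 mA.

I_D = 0.689 mA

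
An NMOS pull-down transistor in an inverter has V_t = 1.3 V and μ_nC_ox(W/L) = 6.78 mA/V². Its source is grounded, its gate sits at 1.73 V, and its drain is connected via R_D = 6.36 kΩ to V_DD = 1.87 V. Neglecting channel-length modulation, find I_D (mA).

V_GS = V_G = 1.73 V, so V_ov = 1.73 − 1.3 = 0.43 V.
Assume saturation: I_D = ½ k_n V_ov² = 0.5 × 6.78 × 0.43² = 0.627 mA, giving V_DS = V_DD − I_D R_D = 1.87 − 0.627 × 6.36 = -2.12 V.
But -2.12 V < V_ov = 0.43 V, so the device is actually in triode.
In triode I_D = k_n[V_ov V_DS − ½ V_DS²] and I_D = (V_DD − V_DS)/R_D. Equating: 21.6 V_DS² − 19.54 V_DS + 1.87 = 0, giving V_DS = 0.109 V (the root below V_ov).
I_D = (1.87 − 0.109) / 6.36 = 0.277 mA.

I_D = 0.277 mA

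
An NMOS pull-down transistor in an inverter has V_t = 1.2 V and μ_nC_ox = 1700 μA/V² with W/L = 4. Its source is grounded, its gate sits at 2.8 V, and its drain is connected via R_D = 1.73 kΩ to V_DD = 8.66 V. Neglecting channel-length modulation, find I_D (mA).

V_GS = V_G = 2.8 V, so V_ov = 2.8 − 1.2 = 1.6 V.
k_n = μ_nC_ox · (W/L) = 6.8 mA/V².
Assume saturation: I_D = ½ k_n V_ov² = 0.5 × 6.8 × 1.6² = 8.7 mA, giving V_DS = V_DD − I_D R_D = 8.66 − 8.7 × 1.73 = -6.4 V.
But -6.4 V < V_ov = 1.6 V, so the device is actually in triode.
In triode I_D = k_n[V_ov V_DS − ½ V_DS²] and I_D = (V_DD − V_DS)/R_D. Equating: 5.88 V_DS² − 19.82 V_DS + 8.66 = 0, giving V_DS = 0.516 V (the root below V_ov).
I_D = (8.66 − 0.516) / 1.73 = 4.71 mA.

I_D = 4.71 mA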